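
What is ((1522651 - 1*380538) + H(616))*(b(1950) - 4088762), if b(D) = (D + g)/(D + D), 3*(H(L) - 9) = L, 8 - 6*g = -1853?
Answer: -12610900611220873/2700 ≈ -4.6707e+12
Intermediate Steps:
g = 1861/6 (g = 4/3 - 1/6*(-1853) = 4/3 + 1853/6 = 1861/6 ≈ 310.17)
H(L) = 9 + L/3
b(D) = (1861/6 + D)/(2*D) (b(D) = (D + 1861/6)/(D + D) = (1861/6 + D)/((2*D)) = (1861/6 + D)*(1/(2*D)) = (1861/6 + D)/(2*D))
((1522651 - 1*380538) + H(616))*(b(1950) - 4088762) = ((1522651 - 1*380538) + (9 + (1/3)*616))*((1/12)*(1861 + 6*1950)/1950 - 4088762) = ((1522651 - 380538) + (9 + 616/3))*((1/12)*(1/1950)*(1861 + 11700) - 4088762) = (1142113 + 643/3)*((1/12)*(1/1950)*13561 - 4088762) = 3426982*(13561/23400 - 4088762)/3 = (3426982/3)*(-95677017239/23400) = -12610900611220873/2700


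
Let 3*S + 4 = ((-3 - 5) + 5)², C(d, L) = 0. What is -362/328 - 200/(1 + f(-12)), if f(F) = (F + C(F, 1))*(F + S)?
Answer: -2217/820 ≈ -2.7037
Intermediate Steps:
S = 5/3 (S = -4/3 + ((-3 - 5) + 5)²/3 = -4/3 + (-8 + 5)²/3 = -4/3 + (⅓)*(-3)² = -4/3 + (⅓)*9 = -4/3 + 3 = 5/3 ≈ 1.6667)
f(F) = F*(5/3 + F) (f(F) = (F + 0)*(F + 5/3) = F*(5/3 + F))
-362/328 - 200/(1 + f(-12)) = -362/328 - 200/(1 + (⅓)*(-12)*(5 + 3*(-12))) = -362*1/328 - 200/(1 + (⅓)*(-12)*(5 - 36)) = -181/164 - 200/(1 + (⅓)*(-12)*(-31)) = -181/164 - 200/(1 + 124) = -181/164 - 200/125 = -181/164 - 200*1/125 = -181/164 - 8/5 = -2217/820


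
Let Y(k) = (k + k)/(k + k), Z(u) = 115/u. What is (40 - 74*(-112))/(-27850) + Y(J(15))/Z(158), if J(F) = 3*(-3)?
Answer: 344258/320275 ≈ 1.0749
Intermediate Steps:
J(F) = -9
Y(k) = 1 (Y(k) = (2*k)/((2*k)) = (2*k)*(1/(2*k)) = 1)
(40 - 74*(-112))/(-27850) + Y(J(15))/Z(158) = (40 - 74*(-112))/(-27850) + 1/(115/158) = (40 + 8288)*(-1/27850) + 1/(115*(1/158)) = 8328*(-1/27850) + 1/(115/158) = -4164/13925 + 1*(158/115) = -4164/13925 + 158/115 = 344258/320275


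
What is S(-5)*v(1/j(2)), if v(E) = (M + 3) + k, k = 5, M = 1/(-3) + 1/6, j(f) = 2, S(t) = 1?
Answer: 47/6 ≈ 7.8333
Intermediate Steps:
M = -1/6 (M = 1*(-1/3) + 1*(1/6) = -1/3 + 1/6 = -1/6 ≈ -0.16667)
v(E) = 47/6 (v(E) = (-1/6 + 3) + 5 = 17/6 + 5 = 47/6)
S(-5)*v(1/j(2)) = 1*(47/6) = 47/6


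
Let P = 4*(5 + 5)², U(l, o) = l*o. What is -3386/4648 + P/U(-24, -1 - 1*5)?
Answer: 42863/20916 ≈ 2.0493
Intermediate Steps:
P = 400 (P = 4*10² = 4*100 = 400)
-3386/4648 + P/U(-24, -1 - 1*5) = -3386/4648 + 400/((-24*(-1 - 1*5))) = -3386*1/4648 + 400/((-24*(-1 - 5))) = -1693/2324 + 400/((-24*(-6))) = -1693/2324 + 400/144 = -1693/2324 + 400*(1/144) = -1693/2324 + 25/9 = 42863/20916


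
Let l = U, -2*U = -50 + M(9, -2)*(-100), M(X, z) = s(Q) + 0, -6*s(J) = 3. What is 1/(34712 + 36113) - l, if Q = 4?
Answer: 1/70825 ≈ 1.4119e-5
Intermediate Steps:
s(J) = -½ (s(J) = -⅙*3 = -½)
M(X, z) = -½ (M(X, z) = -½ + 0 = -½)
U = 0 (U = -(-50 - ½*(-100))/2 = -(-50 + 50)/2 = -½*0 = 0)
l = 0
1/(34712 + 36113) - l = 1/(34712 + 36113) - 1*0 = 1/70825 + 0 = 1/70825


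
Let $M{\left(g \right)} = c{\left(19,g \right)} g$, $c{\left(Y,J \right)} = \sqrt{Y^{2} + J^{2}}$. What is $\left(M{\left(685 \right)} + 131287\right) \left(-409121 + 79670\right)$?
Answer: $-43252633437 - 225673935 \sqrt{469586} \approx -1.979 \cdot 10^{11}$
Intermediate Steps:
$c{\left(Y,J \right)} = \sqrt{J^{2} + Y^{2}}$
$M{\left(g \right)} = g \sqrt{361 + g^{2}}$ ($M{\left(g \right)} = \sqrt{g^{2} + 19^{2}} g = \sqrt{g^{2} + 361} g = \sqrt{361 + g^{2}} g = g \sqrt{361 + g^{2}}$)
$\left(M{\left(685 \right)} + 131287\right) \left(-409121 + 79670\right) = \left(685 \sqrt{361 + 685^{2}} + 131287\right) \left(-409121 + 79670\right) = \left(685 \sqrt{361 + 469225} + 131287\right) \left(-329451\right) = \left(685 \sqrt{469586} + 131287\right) \left(-329451\right) = \left(131287 + 685 \sqrt{469586}\right) \left(-329451\right) = -43252633437 - 225673935 \sqrt{469586}$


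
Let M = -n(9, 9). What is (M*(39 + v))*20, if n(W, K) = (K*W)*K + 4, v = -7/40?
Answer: -1138349/2 ≈ -5.6917e+5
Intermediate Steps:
v = -7/40 (v = -7*1/40 = -7/40 ≈ -0.17500)
n(W, K) = 4 + W*K² (n(W, K) = W*K² + 4 = 4 + W*K²)
M = -733 (M = -(4 + 9*9²) = -(4 + 9*81) = -(4 + 729) = -1*733 = -733)
(M*(39 + v))*20 = -733*(39 - 7/40)*20 = -733*1553/40*20 = -1138349/40*20 = -1138349/2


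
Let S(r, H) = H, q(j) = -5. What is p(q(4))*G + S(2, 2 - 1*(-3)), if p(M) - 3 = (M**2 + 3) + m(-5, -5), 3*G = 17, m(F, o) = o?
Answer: 457/3 ≈ 152.33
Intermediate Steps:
G = 17/3 (G = (1/3)*17 = 17/3 ≈ 5.6667)
p(M) = 1 + M**2 (p(M) = 3 + ((M**2 + 3) - 5) = 3 + ((3 + M**2) - 5) = 3 + (-2 + M**2) = 1 + M**2)
p(q(4))*G + S(2, 2 - 1*(-3)) = (1 + (-5)**2)*(17/3) + (2 - 1*(-3)) = (1 + 25)*(17/3) + (2 + 3) = 26*(17/3) + 5 = 442/3 + 5 = 457/3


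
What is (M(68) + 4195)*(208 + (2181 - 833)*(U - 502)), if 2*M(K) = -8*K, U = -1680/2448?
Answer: -135532070764/51 ≈ -2.6575e+9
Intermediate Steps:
U = -35/51 (U = -1680*1/2448 = -35/51 ≈ -0.68627)
M(K) = -4*K (M(K) = (-8*K)/2 = -4*K)
(M(68) + 4195)*(208 + (2181 - 833)*(U - 502)) = (-4*68 + 4195)*(208 + (2181 - 833)*(-35/51 - 502)) = (-272 + 4195)*(208 + 1348*(-25637/51)) = 3923*(208 - 34558676/51) = 3923*(-34548068/51) = -135532070764/51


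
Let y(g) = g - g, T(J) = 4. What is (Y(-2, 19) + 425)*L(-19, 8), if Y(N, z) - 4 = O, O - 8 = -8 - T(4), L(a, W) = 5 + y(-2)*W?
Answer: 2125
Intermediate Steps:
y(g) = 0
L(a, W) = 5 (L(a, W) = 5 + 0*W = 5 + 0 = 5)
O = -4 (O = 8 + (-8 - 1*4) = 8 + (-8 - 4) = 8 - 12 = -4)
Y(N, z) = 0 (Y(N, z) = 4 - 4 = 0)
(Y(-2, 19) + 425)*L(-19, 8) = (0 + 425)*5 = 425*5 = 2125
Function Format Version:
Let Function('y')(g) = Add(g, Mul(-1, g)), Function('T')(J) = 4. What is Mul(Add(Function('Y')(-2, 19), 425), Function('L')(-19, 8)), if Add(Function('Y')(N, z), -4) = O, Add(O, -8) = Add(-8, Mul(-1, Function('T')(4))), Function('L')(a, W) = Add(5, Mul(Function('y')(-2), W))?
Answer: 2125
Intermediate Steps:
Function('y')(g) = 0
Function('L')(a, W) = 5 (Function('L')(a, W) = Add(5, Mul(0, W)) = Add(5, 0) = 5)
O = -4 (O = Add(8, Add(-8, Mul(-1, 4))) = Add(8, Add(-8, -4)) = Add(8, -12) = -4)
Function('Y')(N, z) = 0 (Function('Y')(N, z) = Add(4, -4) = 0)
Mul(Add(Function('Y')(-2, 19), 425), Function('L')(-19, 8)) = Mul(Add(0, 425), 5) = Mul(425, 5) = 2125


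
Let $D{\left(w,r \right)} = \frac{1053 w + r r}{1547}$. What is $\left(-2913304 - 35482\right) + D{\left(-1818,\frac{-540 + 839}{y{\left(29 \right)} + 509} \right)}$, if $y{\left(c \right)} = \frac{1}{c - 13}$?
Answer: $- \frac{3327028864090184}{1127797425} \approx -2.95 \cdot 10^{6}$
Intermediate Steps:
$y{\left(c \right)} = \frac{1}{-13 + c}$
$D{\left(w,r \right)} = \frac{r^{2}}{1547} + \frac{81 w}{119}$ ($D{\left(w,r \right)} = \left(1053 w + r^{2}\right) \frac{1}{1547} = \left(r^{2} + 1053 w\right) \frac{1}{1547} = \frac{r^{2}}{1547} + \frac{81 w}{119}$)
$\left(-2913304 - 35482\right) + D{\left(-1818,\frac{-540 + 839}{y{\left(29 \right)} + 509} \right)} = \left(-2913304 - 35482\right) + \left(\frac{\left(\frac{-540 + 839}{\frac{1}{-13 + 29} + 509}\right)^{2}}{1547} + \frac{81}{119} \left(-1818\right)\right) = -2948786 - \left(\frac{147258}{119} - \frac{\left(\frac{299}{\frac{1}{16} + 509}\right)^{2}}{1547}\right) = -2948786 - \left(\frac{147258}{119} - \frac{\left(\frac{299}{\frac{8145}{16}}\right)^{2}}{1547}\right) = -2948786 - \left(\frac{147258}{119} - \frac{\left(299 \cdot \frac{16}{8145}\right)^{2}}{1547}\right) = -2948786 - \left(\frac{147258}{119} - \frac{\left(\frac{4784}{8145}\right)^{2}}{1547}\right) = -2948786 + \left(\frac{1}{1547} \cdot \frac{22886656}{66341025} - \frac{147258}{119}\right) = -2948786 + \left(\frac{1760512}{7894581975} - \frac{147258}{119}\right) = -2948786 - \frac{1395606414134}{1127797425} = - \frac{3327028864090184}{1127797425}$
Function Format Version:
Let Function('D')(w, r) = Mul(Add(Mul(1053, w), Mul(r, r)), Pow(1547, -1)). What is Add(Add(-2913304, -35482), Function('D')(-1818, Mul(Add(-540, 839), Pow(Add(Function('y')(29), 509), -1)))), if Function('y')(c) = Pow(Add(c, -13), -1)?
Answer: Rational(-3327028864090184, 1127797425) ≈ -2.9500e+6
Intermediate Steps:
Function('y')(c) = Pow(Add(-13, c), -1)
Function('D')(w, r) = Add(Mul(Rational(1, 1547), Pow(r, 2)), Mul(Rational(81, 119), w)) (Function('D')(w, r) = Mul(Add(Mul(1053, w), Pow(r, 2)), Rational(1, 1547)) = Mul(Add(Pow(r, 2), Mul(1053, w)), Rational(1, 1547)) = Add(Mul(Rational(1, 1547), Pow(r, 2)), Mul(Rational(81, 119), w)))
Add(Add(-2913304, -35482), Function('D')(-1818, Mul(Add(-540, 839), Pow(Add(Function('y')(29), 509), -1)))) = Add(Add(-2913304, -35482), Add(Mul(Rational(1, 1547), Pow(Mul(Add(-540, 839), Pow(Add(Pow(Add(-13, 29), -1), 509), -1)), 2)), Mul(Rational(81, 119), -1818))) = Add(-2948786, Add(Mul(Rational(1, 1547), Pow(Mul(299, Pow(Add(Pow(16, -1), 509), -1)), 2)), Rational(-147258, 119))) = Add(-2948786, Add(Mul(Rational(1, 1547), Pow(Mul(299, Pow(Add(Rational(1, 16), 509), -1)), 2)), Rational(-147258, 119))) = Add(-2948786, Add(Mul(Rational(1, 1547), Pow(Mul(299, Pow(Rational(8145, 16), -1)), 2)), Rational(-147258, 119))) = Add(-2948786, Add(Mul(Rational(1, 1547), Pow(Mul(299, Rational(16, 8145)), 2)), Rational(-147258, 119))) = Add(-2948786, Add(Mul(Rational(1, 1547), Pow(Rational(4784, 8145), 2)), Rational(-147258, 119))) = Add(-2948786, Add(Mul(Rational(1, 1547), Rational(22886656, 66341025)), Rational(-147258, 119))) = Add(-2948786, Add(Rational(1760512, 7894581975), Rational(-147258, 119))) = Add(-2948786, Rational(-1395606414134, 1127797425)) = Rational(-3327028864090184, 1127797425)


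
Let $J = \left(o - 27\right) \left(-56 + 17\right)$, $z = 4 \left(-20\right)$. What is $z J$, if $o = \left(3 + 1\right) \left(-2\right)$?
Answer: $-109200$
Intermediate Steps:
$o = -8$ ($o = 4 \left(-2\right) = -8$)
$z = -80$
$J = 1365$ ($J = \left(-8 - 27\right) \left(-56 + 17\right) = \left(-8 - 27\right) \left(-39\right) = \left(-35\right) \left(-39\right) = 1365$)
$z J = \left(-80\right) 1365 = -109200$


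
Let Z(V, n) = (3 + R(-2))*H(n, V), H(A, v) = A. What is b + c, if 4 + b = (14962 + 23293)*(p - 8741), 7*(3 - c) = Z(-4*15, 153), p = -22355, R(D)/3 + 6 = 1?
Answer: -8327040531/7 ≈ -1.1896e+9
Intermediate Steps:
R(D) = -15 (R(D) = -18 + 3*1 = -18 + 3 = -15)
Z(V, n) = -12*n (Z(V, n) = (3 - 15)*n = -12*n)
c = 1857/7 (c = 3 - (-12)*153/7 = 3 - ⅐*(-1836) = 3 + 1836/7 = 1857/7 ≈ 265.29)
b = -1189577484 (b = -4 + (14962 + 23293)*(-22355 - 8741) = -4 + 38255*(-31096) = -4 - 1189577480 = -1189577484)
b + c = -1189577484 + 1857/7 = -8327040531/7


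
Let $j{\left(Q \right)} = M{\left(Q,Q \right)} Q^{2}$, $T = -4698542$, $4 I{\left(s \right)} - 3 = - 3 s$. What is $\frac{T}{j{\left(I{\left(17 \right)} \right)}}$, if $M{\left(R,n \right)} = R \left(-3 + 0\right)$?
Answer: $- \frac{2349271}{2592} \approx -906.35$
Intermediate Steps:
$I{\left(s \right)} = \frac{3}{4} - \frac{3 s}{4}$ ($I{\left(s \right)} = \frac{3}{4} + \frac{\left(-3\right) s}{4} = \frac{3}{4} - \frac{3 s}{4}$)
$M{\left(R,n \right)} = - 3 R$ ($M{\left(R,n \right)} = R \left(-3\right) = - 3 R$)
$j{\left(Q \right)} = - 3 Q^{3}$ ($j{\left(Q \right)} = - 3 Q Q^{2} = - 3 Q^{3}$)
$\frac{T}{j{\left(I{\left(17 \right)} \right)}} = - \frac{4698542}{\left(-3\right) \left(\frac{3}{4} - \frac{51}{4}\right)^{3}} = - \frac{4698542}{\left(-3\right) \left(-12\right)^{3}} = - \frac{4698542}{\left(-3\right) \left(-1728\right)} = - \frac{4698542}{5184} = \left(-4698542\right) \frac{1}{5184} = - \frac{2349271}{2592}$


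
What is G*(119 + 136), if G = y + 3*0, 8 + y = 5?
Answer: -765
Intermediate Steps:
y = -3 (y = -8 + 5 = -3)
G = -3 (G = -3 + 3*0 = -3 + 0 = -3)
G*(119 + 136) = -3*(119 + 136) = -3*255 = -765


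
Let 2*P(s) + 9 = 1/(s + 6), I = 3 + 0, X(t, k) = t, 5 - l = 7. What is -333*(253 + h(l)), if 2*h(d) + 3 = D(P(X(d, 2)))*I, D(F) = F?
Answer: -1305027/16 ≈ -81564.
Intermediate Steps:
l = -2 (l = 5 - 1*7 = 5 - 7 = -2)
I = 3
P(s) = -9/2 + 1/(2*(6 + s)) (P(s) = -9/2 + 1/(2*(s + 6)) = -9/2 + 1/(2*(6 + s)))
h(d) = -3/2 + 3*(-53 - 9*d)/(4*(6 + d)) (h(d) = -3/2 + (((-53 - 9*d)/(2*(6 + d)))*3)/2 = -3/2 + (3*(-53 - 9*d)/(2*(6 + d)))/2 = -3/2 + 3*(-53 - 9*d)/(4*(6 + d)))
-333*(253 + h(l)) = -333*(253 + 3*(-65 - 11*(-2))/(4*(6 - 2))) = -333*(253 + (¾)*(-65 + 22)/4) = -333*(253 + (¾)*(¼)*(-43)) = -333*(253 - 129/16) = -333*3919/16 = -1305027/16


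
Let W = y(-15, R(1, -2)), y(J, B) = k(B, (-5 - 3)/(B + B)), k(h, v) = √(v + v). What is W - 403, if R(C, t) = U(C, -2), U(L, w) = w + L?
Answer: -403 + 2*√2 ≈ -400.17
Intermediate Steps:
U(L, w) = L + w
R(C, t) = -2 + C (R(C, t) = C - 2 = -2 + C)
k(h, v) = √2*√v (k(h, v) = √(2*v) = √2*√v)
y(J, B) = 2*√2*√(-1/B) (y(J, B) = √2*√((-5 - 3)/(B + B)) = √2*√(-8*1/(2*B)) = √2*√(-4/B) = √2*(2*√(-1/B)) = 2*√2*√(-1/B))
W = 2*√2 (W = 2*√2*√(-1/(-2 + 1)) = 2*√2*√(-1/(-1)) = 2*√2*√(-1*(-1)) = 2*√2*√1 = 2*√2*1 = 2*√2 ≈ 2.8284)
W - 403 = 2*√2 - 403 = -403 + 2*√2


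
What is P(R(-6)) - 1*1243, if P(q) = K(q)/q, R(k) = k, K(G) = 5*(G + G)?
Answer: -1233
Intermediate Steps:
K(G) = 10*G (K(G) = 5*(2*G) = 10*G)
P(q) = 10 (P(q) = (10*q)/q = 10)
P(R(-6)) - 1*1243 = 10 - 1*1243 = 10 - 1243 = -1233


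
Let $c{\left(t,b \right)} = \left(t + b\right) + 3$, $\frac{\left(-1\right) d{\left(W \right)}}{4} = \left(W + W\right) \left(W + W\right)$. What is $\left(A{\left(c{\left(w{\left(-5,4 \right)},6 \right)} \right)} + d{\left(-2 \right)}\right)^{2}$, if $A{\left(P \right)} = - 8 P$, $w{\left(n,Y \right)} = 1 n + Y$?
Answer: $16384$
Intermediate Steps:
$d{\left(W \right)} = - 16 W^{2}$ ($d{\left(W \right)} = - 4 \left(W + W\right) \left(W + W\right) = - 4 \cdot 2 W 2 W = - 4 \cdot 4 W^{2} = - 16 W^{2}$)
$w{\left(n,Y \right)} = Y + n$ ($w{\left(n,Y \right)} = n + Y = Y + n$)
$c{\left(t,b \right)} = 3 + b + t$ ($c{\left(t,b \right)} = \left(b + t\right) + 3 = 3 + b + t$)
$\left(A{\left(c{\left(w{\left(-5,4 \right)},6 \right)} \right)} + d{\left(-2 \right)}\right)^{2} = \left(- 8 \left(3 + 6 + \left(4 - 5\right)\right) - 16 \left(-2\right)^{2}\right)^{2} = \left(- 8 \left(3 + 6 - 1\right) - 64\right)^{2} = \left(\left(-8\right) 8 - 64\right)^{2} = \left(-64 - 64\right)^{2} = \left(-128\right)^{2} = 16384$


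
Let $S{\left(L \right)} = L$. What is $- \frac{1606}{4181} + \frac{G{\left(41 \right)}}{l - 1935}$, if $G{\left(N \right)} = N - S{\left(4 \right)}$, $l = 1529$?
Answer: $- \frac{806733}{1697486} \approx -0.47525$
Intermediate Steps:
$G{\left(N \right)} = -4 + N$ ($G{\left(N \right)} = N - 4 = -4 + N$)
$- \frac{1606}{4181} + \frac{G{\left(41 \right)}}{l - 1935} = - \frac{1606}{4181} + \frac{-4 + 41}{1529 - 1935} = \left(-1606\right) \frac{1}{4181} + \frac{37}{1529 - 1935} = - \frac{1606}{4181} + \frac{37}{-406} = - \frac{1606}{4181} + 37 \left(- \frac{1}{406}\right) = - \frac{1606}{4181} - \frac{37}{406} = - \frac{806733}{1697486}$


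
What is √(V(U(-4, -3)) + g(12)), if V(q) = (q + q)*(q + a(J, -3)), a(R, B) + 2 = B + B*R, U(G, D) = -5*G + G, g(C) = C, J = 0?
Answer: 2*√91 ≈ 19.079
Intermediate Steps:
U(G, D) = -4*G
a(R, B) = -2 + B + B*R (a(R, B) = -2 + (B + B*R) = -2 + B + B*R)
V(q) = 2*q*(-5 + q) (V(q) = (q + q)*(q + (-2 - 3 - 3*0)) = (2*q)*(q + (-2 - 3 + 0)) = (2*q)*(q - 5) = (2*q)*(-5 + q) = 2*q*(-5 + q))
√(V(U(-4, -3)) + g(12)) = √(2*(-4*(-4))*(-5 - 4*(-4)) + 12) = √(2*16*(-5 + 16) + 12) = √(2*16*11 + 12) = √(352 + 12) = √364 = 2*√91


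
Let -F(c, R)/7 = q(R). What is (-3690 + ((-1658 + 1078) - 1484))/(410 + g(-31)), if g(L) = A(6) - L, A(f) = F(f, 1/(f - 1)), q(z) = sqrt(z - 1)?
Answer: -258930/19849 - 1644*I*sqrt(5)/19849 ≈ -13.045 - 0.1852*I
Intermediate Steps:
q(z) = sqrt(-1 + z)
F(c, R) = -7*sqrt(-1 + R)
A(f) = -7*sqrt(-1 + 1/(-1 + f)) (A(f) = -7*sqrt(-1 + 1/(f - 1)) = -7*sqrt(-1 + 1/(-1 + f)))
g(L) = -L - 14*I*sqrt(5)/5 (g(L) = -7*I*sqrt(-2 + 6)/sqrt(-1 + 6) - L = -7*2*I*sqrt(5)/5 - L = -14*I*sqrt(5)/5 - L = -L - 14*I*sqrt(5)/5)
(-3690 + ((-1658 + 1078) - 1484))/(410 + g(-31)) = (-3690 + ((-1658 + 1078) - 1484))/(410 + (-1*(-31) - 14*I*sqrt(5)/5)) = (-3690 + (-580 - 1484))/(410 + (31 - 14*I*sqrt(5)/5)) = (-3690 - 2064)/(441 - 14*I*sqrt(5)/5) = -5754/(441 - 14*I*sqrt(5)/5)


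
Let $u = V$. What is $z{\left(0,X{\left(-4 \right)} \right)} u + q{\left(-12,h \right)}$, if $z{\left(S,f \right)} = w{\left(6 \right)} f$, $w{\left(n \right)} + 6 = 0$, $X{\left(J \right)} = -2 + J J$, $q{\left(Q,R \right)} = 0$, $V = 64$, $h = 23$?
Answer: $-5376$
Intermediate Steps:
$X{\left(J \right)} = -2 + J^{2}$
$w{\left(n \right)} = -6$ ($w{\left(n \right)} = -6 + 0 = -6$)
$z{\left(S,f \right)} = - 6 f$
$u = 64$
$z{\left(0,X{\left(-4 \right)} \right)} u + q{\left(-12,h \right)} = - 6 \left(-2 + \left(-4\right)^{2}\right) 64 + 0 = - 6 \left(-2 + 16\right) 64 + 0 = \left(-6\right) 14 \cdot 64 + 0 = \left(-84\right) 64 + 0 = -5376 + 0 = -5376$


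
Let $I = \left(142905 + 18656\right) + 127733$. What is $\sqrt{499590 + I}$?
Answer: $2 \sqrt{197221} \approx 888.19$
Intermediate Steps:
$I = 289294$ ($I = 161561 + 127733 = 289294$)
$\sqrt{499590 + I} = \sqrt{499590 + 289294} = \sqrt{788884} = 2 \sqrt{197221}$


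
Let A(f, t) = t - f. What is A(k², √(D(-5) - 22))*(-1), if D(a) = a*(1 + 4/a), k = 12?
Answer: 144 - I*√23 ≈ 144.0 - 4.7958*I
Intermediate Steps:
A(k², √(D(-5) - 22))*(-1) = (√((4 - 5) - 22) - 1*12²)*(-1) = (√(-1 - 22) - 1*144)*(-1) = (√(-23) - 144)*(-1) = (I*√23 - 144)*(-1) = (-144 + I*√23)*(-1) = 144 - I*√23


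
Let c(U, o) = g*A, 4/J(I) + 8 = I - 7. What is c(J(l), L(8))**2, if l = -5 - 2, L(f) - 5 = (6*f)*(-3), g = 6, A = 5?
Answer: 900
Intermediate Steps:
L(f) = 5 - 18*f (L(f) = 5 + (6*f)*(-3) = 5 - 18*f)
l = -7
J(I) = 4/(-15 + I) (J(I) = 4/(-8 + (I - 7)) = 4/(-8 + (-7 + I)) = 4/(-15 + I))
c(U, o) = 30 (c(U, o) = 6*5 = 30)
c(J(l), L(8))**2 = 30**2 = 900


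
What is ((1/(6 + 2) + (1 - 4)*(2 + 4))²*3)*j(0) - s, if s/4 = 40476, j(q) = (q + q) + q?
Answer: -161904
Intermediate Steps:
j(q) = 3*q (j(q) = 2*q + q = 3*q)
s = 161904 (s = 4*40476 = 161904)
((1/(6 + 2) + (1 - 4)*(2 + 4))²*3)*j(0) - s = ((1/(6 + 2) + (1 - 4)*(2 + 4))²*3)*(3*0) - 1*161904 = ((1/8 - 3*6)²*3)*0 - 161904 = ((⅛ - 18)²*3)*0 - 161904 = ((-143/8)²*3)*0 - 161904 = ((20449/64)*3)*0 - 161904 = (61347/64)*0 - 161904 = 0 - 161904 = -161904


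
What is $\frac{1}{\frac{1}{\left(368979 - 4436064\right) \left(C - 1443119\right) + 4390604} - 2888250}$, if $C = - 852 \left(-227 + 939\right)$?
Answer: $- \frac{8336483399759}{24077848179353931749} \approx -3.4623 \cdot 10^{-7}$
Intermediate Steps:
$C = -606624$ ($C = \left(-852\right) 712 = -606624$)
$\frac{1}{\frac{1}{\left(368979 - 4436064\right) \left(C - 1443119\right) + 4390604} - 2888250} = \frac{1}{\frac{1}{\left(368979 - 4436064\right) \left(-606624 - 1443119\right) + 4390604} - 2888250} = \frac{1}{\frac{1}{\left(-4067085\right) \left(-2049743\right) + 4390604} - 2888250} = \frac{1}{\frac{1}{8336479009155 + 4390604} - 2888250} = \frac{1}{\frac{1}{8336483399759} - 2888250} = \frac{1}{- \frac{24077848179353931749}{8336483399759}} = - \frac{8336483399759}{24077848179353931749}$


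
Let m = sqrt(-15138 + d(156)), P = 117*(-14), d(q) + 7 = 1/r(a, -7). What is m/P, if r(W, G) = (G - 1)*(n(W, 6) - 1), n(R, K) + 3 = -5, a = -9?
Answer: -I*sqrt(2180878)/19656 ≈ -0.075131*I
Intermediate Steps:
n(R, K) = -8 (n(R, K) = -3 - 5 = -8)
r(W, G) = 9 - 9*G (r(W, G) = (G - 1)*(-8 - 1) = (-1 + G)*(-9) = 9 - 9*G)
d(q) = -503/72 (d(q) = -7 + 1/(9 - 9*(-7)) = -7 + 1/(9 + 63) = -7 + 1/72 = -503/72)
P = -1638
m = I*sqrt(2180878)/12 (m = sqrt(-15138 - 503/72) = sqrt(-1090439/72) = I*sqrt(2180878)/12 ≈ 123.06*I)
m/P = (I*sqrt(2180878)/12)/(-1638) = (I*sqrt(2180878)/12)*(-1/1638) = -I*sqrt(2180878)/19656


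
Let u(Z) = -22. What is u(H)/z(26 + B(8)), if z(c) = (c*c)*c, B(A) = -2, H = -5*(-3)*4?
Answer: -11/6912 ≈ -0.0015914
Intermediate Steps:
H = 60 (H = 15*4 = 60)
z(c) = c**3 (z(c) = c**2*c = c**3)
u(H)/z(26 + B(8)) = -22/(26 - 2)**3 = -22/(24**3) = -22/13824 = -22*1/13824 = -11/6912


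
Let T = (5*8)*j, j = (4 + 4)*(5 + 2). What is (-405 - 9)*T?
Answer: -927360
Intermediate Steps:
j = 56 (j = 8*7 = 56)
T = 2240 (T = (5*8)*56 = 40*56 = 2240)
(-405 - 9)*T = (-405 - 9)*2240 = -414*2240 = -927360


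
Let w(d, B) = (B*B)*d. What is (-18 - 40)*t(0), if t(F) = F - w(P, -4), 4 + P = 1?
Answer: -2784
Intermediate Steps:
P = -3 (P = -4 + 1 = -3)
w(d, B) = d*B² (w(d, B) = B²*d = d*B²)
t(F) = 48 + F (t(F) = F - (-3)*(-4)² = F - (-3)*16 = F - 1*(-48) = F + 48 = 48 + F)
(-18 - 40)*t(0) = (-18 - 40)*(48 + 0) = -58*48 = -2784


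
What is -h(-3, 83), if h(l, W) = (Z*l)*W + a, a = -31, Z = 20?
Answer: 5011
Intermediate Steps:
h(l, W) = -31 + 20*W*l (h(l, W) = (20*l)*W - 31 = 20*W*l - 31 = -31 + 20*W*l)
-h(-3, 83) = -(-31 + 20*83*(-3)) = -(-31 - 4980) = -1*(-5011) = 5011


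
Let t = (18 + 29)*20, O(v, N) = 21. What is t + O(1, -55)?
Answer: 961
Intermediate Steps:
t = 940 (t = 47*20 = 940)
t + O(1, -55) = 940 + 21 = 961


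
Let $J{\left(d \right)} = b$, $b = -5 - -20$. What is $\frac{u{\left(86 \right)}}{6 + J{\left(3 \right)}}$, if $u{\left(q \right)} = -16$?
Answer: $- \frac{16}{21} \approx -0.7619$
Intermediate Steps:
$b = 15$ ($b = -5 + 20 = 15$)
$J{\left(d \right)} = 15$
$\frac{u{\left(86 \right)}}{6 + J{\left(3 \right)}} = - \frac{16}{6 + 15} = - \frac{16}{21}$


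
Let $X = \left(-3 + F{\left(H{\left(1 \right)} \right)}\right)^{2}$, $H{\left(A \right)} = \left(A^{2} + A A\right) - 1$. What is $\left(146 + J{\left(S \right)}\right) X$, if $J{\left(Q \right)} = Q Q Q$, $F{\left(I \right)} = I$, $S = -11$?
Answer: $-4740$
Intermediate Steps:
$H{\left(A \right)} = -1 + 2 A^{2}$ ($H{\left(A \right)} = \left(A^{2} + A^{2}\right) - 1 = 2 A^{2} - 1 = -1 + 2 A^{2}$)
$J{\left(Q \right)} = Q^{3}$ ($J{\left(Q \right)} = Q^{2} Q = Q^{3}$)
$X = 4$ ($X = \left(-3 - \left(1 - 2 \cdot 1^{2}\right)\right)^{2} = \left(-3 + \left(-1 + 2 \cdot 1\right)\right)^{2} = \left(-3 + \left(-1 + 2\right)\right)^{2} = \left(-3 + 1\right)^{2} = \left(-2\right)^{2} = 4$)
$\left(146 + J{\left(S \right)}\right) X = \left(146 + \left(-11\right)^{3}\right) 4 = \left(146 - 1331\right) 4 = \left(-1185\right) 4 = -4740$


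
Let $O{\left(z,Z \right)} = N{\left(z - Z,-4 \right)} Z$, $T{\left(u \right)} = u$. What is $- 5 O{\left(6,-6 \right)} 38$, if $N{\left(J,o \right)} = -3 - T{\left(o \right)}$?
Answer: $1140$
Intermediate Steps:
$N{\left(J,o \right)} = -3 - o$
$O{\left(z,Z \right)} = Z$ ($O{\left(z,Z \right)} = \left(-3 - -4\right) Z = \left(-3 + 4\right) Z = 1 Z = Z$)
$- 5 O{\left(6,-6 \right)} 38 = \left(-5\right) \left(-6\right) 38 = 30 \cdot 38 = 1140$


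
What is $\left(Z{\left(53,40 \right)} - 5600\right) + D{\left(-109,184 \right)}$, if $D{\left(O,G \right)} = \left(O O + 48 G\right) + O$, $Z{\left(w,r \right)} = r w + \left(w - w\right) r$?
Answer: $17124$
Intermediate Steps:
$Z{\left(w,r \right)} = r w$ ($Z{\left(w,r \right)} = r w + 0 r = r w + 0 = r w$)
$D{\left(O,G \right)} = O + O^{2} + 48 G$ ($D{\left(O,G \right)} = \left(O^{2} + 48 G\right) + O = O + O^{2} + 48 G$)
$\left(Z{\left(53,40 \right)} - 5600\right) + D{\left(-109,184 \right)} = \left(40 \cdot 53 - 5600\right) + \left(-109 + \left(-109\right)^{2} + 48 \cdot 184\right) = \left(2120 - 5600\right) + \left(-109 + 11881 + 8832\right) = -3480 + 20604 = 17124$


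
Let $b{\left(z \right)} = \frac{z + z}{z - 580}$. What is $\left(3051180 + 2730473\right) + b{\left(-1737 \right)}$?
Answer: $\frac{13396093475}{2317} \approx 5.7817 \cdot 10^{6}$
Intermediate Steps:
$b{\left(z \right)} = \frac{2 z}{-580 + z}$
$\left(3051180 + 2730473\right) + b{\left(-1737 \right)} = \left(3051180 + 2730473\right) + 2 \left(-1737\right) \frac{1}{-580 - 1737} = 5781653 + 2 \left(-1737\right) \frac{1}{-2317} = 5781653 + 2 \left(-1737\right) \left(- \frac{1}{2317}\right) = 5781653 + \frac{3474}{2317} = \frac{13396093475}{2317}$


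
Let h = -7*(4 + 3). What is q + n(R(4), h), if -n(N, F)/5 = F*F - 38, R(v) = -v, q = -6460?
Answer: -18275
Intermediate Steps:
h = -49 (h = -7*7 = -49)
n(N, F) = 190 - 5*F**2 (n(N, F) = -5*(F*F - 38) = -5*(F**2 - 38) = -5*(-38 + F**2) = 190 - 5*F**2)
q + n(R(4), h) = -6460 + (190 - 5*(-49)**2) = -6460 + (190 - 5*2401) = -6460 + (190 - 12005) = -6460 - 11815 = -18275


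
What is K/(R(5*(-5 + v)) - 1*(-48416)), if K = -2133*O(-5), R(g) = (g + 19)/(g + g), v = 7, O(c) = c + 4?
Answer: 14220/322783 ≈ 0.044054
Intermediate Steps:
O(c) = 4 + c
R(g) = (19 + g)/(2*g) (R(g) = (19 + g)/((2*g)) = (19 + g)*(1/(2*g)) = (19 + g)/(2*g))
K = 2133 (K = -2133*(4 - 5) = -2133*(-1) = 2133)
K/(R(5*(-5 + v)) - 1*(-48416)) = 2133/((19 + 5*(-5 + 7))/(2*((5*(-5 + 7)))) - 1*(-48416)) = 2133/((19 + 5*2)/(2*((5*2))) + 48416) = 2133/((½)*(19 + 10)/10 + 48416) = 2133/((½)*(⅒)*29 + 48416) = 2133/(29/20 + 48416) = 2133/(968349/20) = 2133*(20/968349) = 14220/322783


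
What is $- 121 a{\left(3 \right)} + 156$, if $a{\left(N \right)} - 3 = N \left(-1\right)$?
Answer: $156$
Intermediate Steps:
$a{\left(N \right)} = 3 - N$ ($a{\left(N \right)} = 3 + N \left(-1\right) = 3 - N$)
$- 121 a{\left(3 \right)} + 156 = - 121 \left(3 - 3\right) + 156 = \left(-121\right) 0 + 156 = 0 + 156 = 156$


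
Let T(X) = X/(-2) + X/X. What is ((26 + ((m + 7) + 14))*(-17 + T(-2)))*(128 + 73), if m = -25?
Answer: -66330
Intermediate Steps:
T(X) = 1 - X/2 (T(X) = X*(-½) + 1 = -X/2 + 1 = 1 - X/2)
((26 + ((m + 7) + 14))*(-17 + T(-2)))*(128 + 73) = ((26 + ((-25 + 7) + 14))*(-17 + (1 - ½*(-2))))*(128 + 73) = ((26 + (-18 + 14))*(-17 + (1 + 1)))*201 = ((26 - 4)*(-17 + 2))*201 = (22*(-15))*201 = -330*201 = -66330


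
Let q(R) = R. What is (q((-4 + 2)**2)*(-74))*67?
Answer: -19832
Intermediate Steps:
(q((-4 + 2)**2)*(-74))*67 = ((-4 + 2)**2*(-74))*67 = ((-2)**2*(-74))*67 = (4*(-74))*67 = -296*67 = -19832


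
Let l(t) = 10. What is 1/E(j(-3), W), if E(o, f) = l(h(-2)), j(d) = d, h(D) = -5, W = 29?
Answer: 1/10 ≈ 0.10000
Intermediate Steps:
E(o, f) = 10
1/E(j(-3), W) = 1/10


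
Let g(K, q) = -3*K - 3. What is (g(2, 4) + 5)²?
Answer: 16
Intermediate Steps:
g(K, q) = -3 - 3*K
(g(2, 4) + 5)² = ((-3 - 3*2) + 5)² = ((-3 - 6) + 5)² = (-9 + 5)² = (-4)² = 16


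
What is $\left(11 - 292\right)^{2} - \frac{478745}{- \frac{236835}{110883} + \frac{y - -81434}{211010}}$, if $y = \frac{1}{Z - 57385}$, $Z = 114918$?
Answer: $\frac{276819061518497328417}{785227780561447} \approx 3.5253 \cdot 10^{5}$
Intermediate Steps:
$y = \frac{1}{57533}$ ($y = \frac{1}{114918 - 57385} = \frac{1}{57533} \approx 1.7381 \cdot 10^{-5}$)
$\left(11 - 292\right)^{2} - \frac{478745}{- \frac{236835}{110883} + \frac{y - -81434}{211010}} = \left(11 - 292\right)^{2} - \frac{478745}{- \frac{236835}{110883} + \frac{\frac{1}{57533} - -81434}{211010}} = \left(-281\right)^{2} - \frac{478745}{\left(-236835\right) \frac{1}{110883} + \left(\frac{1}{57533} + 81434\right) \frac{1}{211010}} = 78961 - \frac{478745}{- \frac{78945}{36961} + \frac{4685142323}{57533} \cdot \frac{1}{211010}} = 78961 - \frac{478745}{- \frac{78945}{36961} + \frac{4685142323}{12140038330}} = 78961 - \frac{478745}{- \frac{785227780561447}{448707956715130}} = 78961 - 478745 \left(- \frac{448707956715130}{785227780561447}\right) = 78961 - - \frac{214816690737584911850}{785227780561447} = 78961 + \frac{214816690737584911850}{785227780561447} = \frac{276819061518497328417}{785227780561447}$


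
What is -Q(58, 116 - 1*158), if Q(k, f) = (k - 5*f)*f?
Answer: 11256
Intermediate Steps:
Q(k, f) = f*(k - 5*f)
-Q(58, 116 - 1*158) = -(116 - 1*158)*(58 - 5*(116 - 1*158)) = -(116 - 158)*(58 - 5*(116 - 158)) = -(-42)*(58 - 5*(-42)) = -(-42)*(58 + 210) = -(-42)*268 = -1*(-11256) = 11256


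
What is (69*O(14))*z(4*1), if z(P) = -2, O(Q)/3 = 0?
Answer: 0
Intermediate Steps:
O(Q) = 0 (O(Q) = 3*0 = 0)
(69*O(14))*z(4*1) = (69*0)*(-2) = 0*(-2) = 0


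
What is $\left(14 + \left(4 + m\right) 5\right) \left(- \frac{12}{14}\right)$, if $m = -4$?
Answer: $-12$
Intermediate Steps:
$\left(14 + \left(4 + m\right) 5\right) \left(- \frac{12}{14}\right) = \left(14 + \left(4 - 4\right) 5\right) \left(- \frac{12}{14}\right) = \left(14 + 0 \cdot 5\right) \left(\left(-12\right) \frac{1}{14}\right) = \left(14 + 0\right) \left(- \frac{6}{7}\right) = 14 \left(- \frac{6}{7}\right) = -12$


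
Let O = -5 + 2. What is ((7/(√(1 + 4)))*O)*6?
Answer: -126*√5/5 ≈ -56.349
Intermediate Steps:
O = -3
((7/(√(1 + 4)))*O)*6 = ((7/(√(1 + 4)))*(-3))*6 = ((7/(√5))*(-3))*6 = ((7*(√5/5))*(-3))*6 = ((7*√5/5)*(-3))*6 = -21*√5/5*6 = -126*√5/5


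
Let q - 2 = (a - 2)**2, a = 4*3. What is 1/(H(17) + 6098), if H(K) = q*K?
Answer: 1/7832 ≈ 0.00012768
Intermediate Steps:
a = 12
q = 102 (q = 2 + (12 - 2)**2 = 2 + 10**2 = 2 + 100 = 102)
H(K) = 102*K
1/(H(17) + 6098) = 1/(102*17 + 6098) = 1/(1734 + 6098) = 1/7832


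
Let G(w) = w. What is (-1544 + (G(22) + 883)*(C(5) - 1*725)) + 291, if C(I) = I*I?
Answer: -634753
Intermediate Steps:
C(I) = I**2
(-1544 + (G(22) + 883)*(C(5) - 1*725)) + 291 = (-1544 + (22 + 883)*(5**2 - 1*725)) + 291 = (-1544 + 905*(25 - 725)) + 291 = (-1544 + 905*(-700)) + 291 = (-1544 - 633500) + 291 = -635044 + 291 = -634753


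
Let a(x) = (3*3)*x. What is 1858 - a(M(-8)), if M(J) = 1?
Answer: 1849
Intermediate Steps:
a(x) = 9*x
1858 - a(M(-8)) = 1858 - 9 = 1849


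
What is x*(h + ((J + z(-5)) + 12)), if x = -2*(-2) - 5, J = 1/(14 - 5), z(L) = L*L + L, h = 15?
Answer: -424/9 ≈ -47.111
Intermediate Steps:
z(L) = L + L² (z(L) = L² + L = L + L²)
J = ⅑ (J = 1/9 = ⅑ ≈ 0.11111)
x = -1 (x = 4 - 5 = -1)
x*(h + ((J + z(-5)) + 12)) = -(15 + ((⅑ - 5*(1 - 5)) + 12)) = -(15 + ((⅑ - 5*(-4)) + 12)) = -(15 + ((⅑ + 20) + 12)) = -(15 + (181/9 + 12)) = -(15 + 289/9) = -1*424/9 = -424/9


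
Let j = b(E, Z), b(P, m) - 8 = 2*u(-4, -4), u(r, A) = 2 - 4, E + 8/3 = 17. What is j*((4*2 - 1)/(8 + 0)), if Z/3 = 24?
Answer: 7/2 ≈ 3.5000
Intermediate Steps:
E = 43/3 (E = -8/3 + 17 = 43/3 ≈ 14.333)
u(r, A) = -2
Z = 72 (Z = 3*24 = 72)
b(P, m) = 4 (b(P, m) = 8 + 2*(-2) = 8 - 4 = 4)
j = 4
j*((4*2 - 1)/(8 + 0)) = 4*((4*2 - 1)/(8 + 0)) = 4*((8 - 1)/8) = 4*(7*(⅛)) = 4*(7/8) = 7/2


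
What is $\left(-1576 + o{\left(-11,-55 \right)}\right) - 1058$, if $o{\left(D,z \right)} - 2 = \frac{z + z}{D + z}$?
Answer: $- \frac{7891}{3} \approx -2630.3$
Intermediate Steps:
$o{\left(D,z \right)} = 2 + \frac{2 z}{D + z}$ ($o{\left(D,z \right)} = 2 + \frac{z + z}{D + z} = 2 + \frac{2 z}{D + z}$)
$\left(-1576 + o{\left(-11,-55 \right)}\right) - 1058 = \left(-1576 + \frac{2 \left(-11 + 2 \left(-55\right)\right)}{-11 - 55}\right) - 1058 = \left(-1576 + \frac{2 \left(-11 - 110\right)}{-66}\right) - 1058 = \left(-1576 + 2 \left(- \frac{1}{66}\right) \left(-121\right)\right) - 1058 = \left(-1576 + \frac{11}{3}\right) - 1058 = - \frac{4717}{3} - 1058 = - \frac{7891}{3}$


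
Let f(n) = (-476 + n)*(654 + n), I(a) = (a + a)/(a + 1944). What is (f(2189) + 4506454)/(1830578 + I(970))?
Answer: 13661579441/2667153116 ≈ 5.1222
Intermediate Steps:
I(a) = 2*a/(1944 + a) (I(a) = (2*a)/(1944 + a) = 2*a/(1944 + a))
(f(2189) + 4506454)/(1830578 + I(970)) = ((-311304 + 2189**2 + 178*2189) + 4506454)/(1830578 + 2*970/(1944 + 970)) = ((-311304 + 4791721 + 389642) + 4506454)/(1830578 + 2*970/2914) = (4870059 + 4506454)/(1830578 + 2*970*(1/2914)) = 9376513/(1830578 + 970/1457) = 9376513/(2667153116/1457) = 9376513*(1457/2667153116) = 13661579441/2667153116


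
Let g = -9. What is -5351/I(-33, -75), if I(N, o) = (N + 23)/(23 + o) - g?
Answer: -139126/239 ≈ -582.12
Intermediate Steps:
I(N, o) = 9 + (23 + N)/(23 + o) (I(N, o) = (N + 23)/(23 + o) - 1*(-9) = (23 + N)/(23 + o) + 9 = 9 + (23 + N)/(23 + o))
-5351/I(-33, -75) = -5351*(23 - 75)/(230 - 33 + 9*(-75)) = -5351*(-52/(230 - 33 - 675)) = -5351/((-1/52*(-478))) = -5351/239/26 = -5351*26/239 = -139126/239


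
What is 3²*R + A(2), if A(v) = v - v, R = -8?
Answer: -72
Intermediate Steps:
A(v) = 0
3²*R + A(2) = 3²*(-8) + 0 = 9*(-8) + 0 = -72 + 0 = -72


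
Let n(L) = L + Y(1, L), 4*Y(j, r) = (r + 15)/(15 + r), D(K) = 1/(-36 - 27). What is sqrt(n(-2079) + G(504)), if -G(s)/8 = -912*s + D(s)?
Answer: sqrt(6482885885)/42 ≈ 1917.1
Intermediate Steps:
D(K) = -1/63 (D(K) = 1/(-63) = -1/63)
Y(j, r) = 1/4 (Y(j, r) = ((r + 15)/(15 + r))/4 = ((15 + r)/(15 + r))/4 = (1/4)*1 = 1/4)
n(L) = 1/4 + L (n(L) = L + 1/4 = 1/4 + L)
G(s) = 8/63 + 7296*s (G(s) = -8*(-912*s - 1/63) = -8*(-1/63 - 912*s) = 8/63 + 7296*s)
sqrt(n(-2079) + G(504)) = sqrt((1/4 - 2079) + (8/63 + 7296*504)) = sqrt(-8315/4 + (8/63 + 3677184)) = sqrt(-8315/4 + 231662600/63) = sqrt(926126555/252) = sqrt(6482885885)/42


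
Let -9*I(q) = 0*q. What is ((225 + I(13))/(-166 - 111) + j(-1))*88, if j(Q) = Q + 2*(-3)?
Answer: -190432/277 ≈ -687.48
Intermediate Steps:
I(q) = 0 (I(q) = -0*q = -⅑*0 = 0)
j(Q) = -6 + Q (j(Q) = Q - 6 = -6 + Q)
((225 + I(13))/(-166 - 111) + j(-1))*88 = ((225 + 0)/(-166 - 111) + (-6 - 1))*88 = (225/(-277) - 7)*88 = (225*(-1/277) - 7)*88 = (-225/277 - 7)*88 = -2164/277*88 = -190432/277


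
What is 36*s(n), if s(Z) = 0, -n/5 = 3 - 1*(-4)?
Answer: 0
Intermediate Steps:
n = -35 (n = -5*(3 - 1*(-4)) = -5*(3 + 4) = -5*7 = -35)
36*s(n) = 36*0 = 0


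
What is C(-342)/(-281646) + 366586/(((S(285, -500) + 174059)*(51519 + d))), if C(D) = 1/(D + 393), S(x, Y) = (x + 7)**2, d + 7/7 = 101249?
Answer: 1742001837205/189680679307966662 ≈ 9.1839e-6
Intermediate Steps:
d = 101248 (d = -1 + 101249 = 101248)
S(x, Y) = (7 + x)**2
C(D) = 1/(393 + D)
C(-342)/(-281646) + 366586/(((S(285, -500) + 174059)*(51519 + d))) = 1/((393 - 342)*(-281646)) + 366586/((((7 + 285)**2 + 174059)*(51519 + 101248))) = -1/281646/51 + 366586/(((292**2 + 174059)*152767)) = (1/51)*(-1/281646) + 366586/(((85264 + 174059)*152767)) = -1/14363946 + 366586/((259323*152767)) = -1/14363946 + 366586/39615996741 = 1742001837205/189680679307966662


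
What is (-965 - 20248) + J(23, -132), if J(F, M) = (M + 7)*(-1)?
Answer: -21088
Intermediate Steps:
J(F, M) = -7 - M (J(F, M) = (7 + M)*(-1) = -7 - M)
(-965 - 20248) + J(23, -132) = (-965 - 20248) + (-7 - 1*(-132)) = -21213 + (-7 + 132) = -21213 + 125 = -21088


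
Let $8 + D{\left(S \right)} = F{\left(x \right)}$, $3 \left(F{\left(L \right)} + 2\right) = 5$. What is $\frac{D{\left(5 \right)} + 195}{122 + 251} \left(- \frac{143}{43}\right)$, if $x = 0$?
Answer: $- \frac{80080}{48117} \approx -1.6643$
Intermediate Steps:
$F{\left(L \right)} = - \frac{1}{3}$ ($F{\left(L \right)} = -2 + \frac{1}{3} \cdot 5 = -2 + \frac{5}{3} = - \frac{1}{3}$)
$D{\left(S \right)} = - \frac{25}{3}$ ($D{\left(S \right)} = -8 - \frac{1}{3} = - \frac{25}{3}$)
$\frac{D{\left(5 \right)} + 195}{122 + 251} \left(- \frac{143}{43}\right) = \frac{- \frac{25}{3} + 195}{122 + 251} \left(- \frac{143}{43}\right) = \frac{560}{3 \cdot 373} \left(\left(-143\right) \frac{1}{43}\right) = \frac{560}{3} \cdot \frac{1}{373} \left(- \frac{143}{43}\right) = \frac{560}{1119} \left(- \frac{143}{43}\right) = - \frac{80080}{48117}$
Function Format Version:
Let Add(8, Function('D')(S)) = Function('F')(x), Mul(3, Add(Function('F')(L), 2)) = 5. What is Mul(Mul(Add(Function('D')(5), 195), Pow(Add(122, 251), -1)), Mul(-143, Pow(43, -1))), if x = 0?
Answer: Rational(-80080, 48117) ≈ -1.6643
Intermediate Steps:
Function('F')(L) = Rational(-1, 3) (Function('F')(L) = Add(-2, Mul(Rational(1, 3), 5)) = Add(-2, Rational(5, 3)) = Rational(-1, 3))
Function('D')(S) = Rational(-25, 3) (Function('D')(S) = Add(-8, Rational(-1, 3)) = Rational(-25, 3))
Mul(Mul(Add(Function('D')(5), 195), Pow(Add(122, 251), -1)), Mul(-143, Pow(43, -1))) = Mul(Mul(Add(Rational(-25, 3), 195), Pow(Add(122, 251), -1)), Mul(-143, Pow(43, -1))) = Mul(Mul(Rational(560, 3), Pow(373, -1)), Mul(-143, Rational(1, 43))) = Mul(Mul(Rational(560, 3), Rational(1, 373)), Rational(-143, 43)) = Mul(Rational(560, 1119), Rational(-143, 43)) = Rational(-80080, 48117)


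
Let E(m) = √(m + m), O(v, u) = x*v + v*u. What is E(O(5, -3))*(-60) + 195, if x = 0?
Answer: 195 - 60*I*√30 ≈ 195.0 - 328.63*I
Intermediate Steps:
O(v, u) = u*v (O(v, u) = 0*v + v*u = 0 + u*v = u*v)
E(m) = √2*√m (E(m) = √(2*m) = √2*√m)
E(O(5, -3))*(-60) + 195 = (√2*√(-3*5))*(-60) + 195 = (√2*√(-15))*(-60) + 195 = (√2*(I*√15))*(-60) + 195 = (I*√30)*(-60) + 195 = -60*I*√30 + 195 = 195 - 60*I*√30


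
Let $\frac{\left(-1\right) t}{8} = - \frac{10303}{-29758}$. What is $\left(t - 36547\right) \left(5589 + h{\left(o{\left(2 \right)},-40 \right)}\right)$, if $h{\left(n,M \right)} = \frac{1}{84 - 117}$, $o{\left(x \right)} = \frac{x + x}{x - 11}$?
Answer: $- \frac{33433575958300}{163669} \approx -2.0428 \cdot 10^{8}$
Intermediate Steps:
$t = - \frac{41212}{14879}$ ($t = - 8 \left(- \frac{10303}{-29758}\right) = - 8 \left(\left(-10303\right) \left(- \frac{1}{29758}\right)\right) = \left(-8\right) \frac{10303}{29758} = - \frac{41212}{14879} \approx -2.7698$)
$o{\left(x \right)} = \frac{2 x}{-11 + x}$
$h{\left(n,M \right)} = - \frac{1}{33}$ ($h{\left(n,M \right)} = \frac{1}{-33} = - \frac{1}{33}$)
$\left(t - 36547\right) \left(5589 + h{\left(o{\left(2 \right)},-40 \right)}\right) = \left(- \frac{41212}{14879} - 36547\right) \left(5589 - \frac{1}{33}\right) = \left(- \frac{543824025}{14879}\right) \frac{184436}{33} = - \frac{33433575958300}{163669}$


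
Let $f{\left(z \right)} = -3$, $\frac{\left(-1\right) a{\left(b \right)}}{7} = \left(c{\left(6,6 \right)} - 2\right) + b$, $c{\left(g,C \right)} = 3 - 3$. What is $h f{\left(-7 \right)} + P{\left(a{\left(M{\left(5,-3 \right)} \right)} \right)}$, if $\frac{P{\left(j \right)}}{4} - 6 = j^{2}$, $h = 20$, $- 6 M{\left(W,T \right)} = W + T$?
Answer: $\frac{9280}{9} \approx 1031.1$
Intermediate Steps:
$M{\left(W,T \right)} = - \frac{T}{6} - \frac{W}{6}$ ($M{\left(W,T \right)} = - \frac{W + T}{6} = - \frac{T + W}{6} = - \frac{T}{6} - \frac{W}{6}$)
$c{\left(g,C \right)} = 0$ ($c{\left(g,C \right)} = 3 - 3 = 0$)
$a{\left(b \right)} = 14 - 7 b$ ($a{\left(b \right)} = - 7 \left(\left(0 - 2\right) + b\right) = - 7 \left(-2 + b\right) = 14 - 7 b$)
$P{\left(j \right)} = 24 + 4 j^{2}$
$h f{\left(-7 \right)} + P{\left(a{\left(M{\left(5,-3 \right)} \right)} \right)} = 20 \left(-3\right) + \left(24 + 4 \left(14 - 7 \left(\left(- \frac{1}{6}\right) \left(-3\right) - \frac{5}{6}\right)\right)^{2}\right) = -60 + \left(24 + 4 \left(14 - 7 \left(\frac{1}{2} - \frac{5}{6}\right)\right)^{2}\right) = -60 + \left(24 + 4 \left(14 - - \frac{7}{3}\right)^{2}\right) = -60 + \left(24 + 4 \left(14 + \frac{7}{3}\right)^{2}\right) = -60 + \left(24 + 4 \left(\frac{49}{3}\right)^{2}\right) = -60 + \left(24 + 4 \cdot \frac{2401}{9}\right) = -60 + \left(24 + \frac{9604}{9}\right) = -60 + \frac{9820}{9} = \frac{9280}{9}$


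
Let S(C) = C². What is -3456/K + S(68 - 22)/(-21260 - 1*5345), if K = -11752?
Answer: 8384956/39082745 ≈ 0.21454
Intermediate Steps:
-3456/K + S(68 - 22)/(-21260 - 1*5345) = -3456/(-11752) + (68 - 22)²/(-21260 - 1*5345) = -3456*(-1/11752) + 46²/(-21260 - 5345) = 432/1469 + 2116/(-26605) = 432/1469 + 2116*(-1/26605) = 432/1469 - 2116/26605 = 8384956/39082745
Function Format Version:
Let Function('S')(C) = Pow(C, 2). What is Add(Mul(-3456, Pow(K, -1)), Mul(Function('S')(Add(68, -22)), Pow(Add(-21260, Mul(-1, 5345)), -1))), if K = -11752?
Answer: Rational(8384956, 39082745) ≈ 0.21454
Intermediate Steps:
Add(Mul(-3456, Pow(K, -1)), Mul(Function('S')(Add(68, -22)), Pow(Add(-21260, Mul(-1, 5345)), -1))) = Add(Mul(-3456, Pow(-11752, -1)), Mul(Pow(Add(68, -22), 2), Pow(Add(-21260, Mul(-1, 5345)), -1))) = Add(Mul(-3456, Rational(-1, 11752)), Mul(Pow(46, 2), Pow(Add(-21260, -5345), -1))) = Add(Rational(432, 1469), Mul(2116, Pow(-26605, -1))) = Add(Rational(432, 1469), Mul(2116, Rational(-1, 26605))) = Add(Rational(432, 1469), Rational(-2116, 26605)) = Rational(8384956, 39082745)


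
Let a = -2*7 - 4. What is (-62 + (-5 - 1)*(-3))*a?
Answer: 792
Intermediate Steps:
a = -18 (a = -14 - 4 = -18)
(-62 + (-5 - 1)*(-3))*a = (-62 + (-5 - 1)*(-3))*(-18) = (-62 - 6*(-3))*(-18) = (-62 + 18)*(-18) = -44*(-18) = 792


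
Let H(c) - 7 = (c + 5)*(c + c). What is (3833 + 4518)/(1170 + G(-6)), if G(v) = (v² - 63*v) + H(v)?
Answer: 1193/229 ≈ 5.2096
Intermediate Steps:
H(c) = 7 + 2*c*(5 + c) (H(c) = 7 + (c + 5)*(c + c) = 7 + (5 + c)*(2*c) = 7 + 2*c*(5 + c))
G(v) = 7 - 53*v + 3*v² (G(v) = (v² - 63*v) + (7 + 2*v² + 10*v) = 7 - 53*v + 3*v²)
(3833 + 4518)/(1170 + G(-6)) = (3833 + 4518)/(1170 + (7 - 53*(-6) + 3*(-6)²)) = 8351/(1170 + (7 + 318 + 3*36)) = 8351/(1170 + (7 + 318 + 108)) = 8351/(1170 + 433) = 8351/1603 = 8351*(1/1603) = 1193/229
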